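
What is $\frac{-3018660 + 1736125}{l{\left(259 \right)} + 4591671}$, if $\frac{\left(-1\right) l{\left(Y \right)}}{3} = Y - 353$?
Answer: $- \frac{1282535}{4591953} \approx -0.2793$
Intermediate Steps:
$l{\left(Y \right)} = 1059 - 3 Y$ ($l{\left(Y \right)} = - 3 \left(Y - 353\right) = - 3 \left(-353 + Y\right) = 1059 - 3 Y$)
$\frac{-3018660 + 1736125}{l{\left(259 \right)} + 4591671} = \frac{-3018660 + 1736125}{\left(1059 - 777\right) + 4591671} = - \frac{1282535}{\left(1059 - 777\right) + 4591671} = - \frac{1282535}{282 + 4591671} = - \frac{1282535}{4591953}$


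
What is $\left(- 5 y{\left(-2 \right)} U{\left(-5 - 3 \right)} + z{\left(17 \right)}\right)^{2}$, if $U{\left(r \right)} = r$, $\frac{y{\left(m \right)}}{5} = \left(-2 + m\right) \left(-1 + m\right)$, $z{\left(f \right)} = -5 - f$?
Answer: $5654884$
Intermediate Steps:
$y{\left(m \right)} = 5 \left(-1 + m\right) \left(-2 + m\right)$ ($y{\left(m \right)} = 5 \left(-2 + m\right) \left(-1 + m\right) = 5 \left(-1 + m\right) \left(-2 + m\right)$)
$\left(- 5 y{\left(-2 \right)} U{\left(-5 - 3 \right)} + z{\left(17 \right)}\right)^{2} = \left(- 5 \left(10 - -30 + 5 \left(-2\right)^{2}\right) \left(-5 - 3\right) - 22\right)^{2} = \left(- 5 \left(10 + 30 + 5 \cdot 4\right) \left(-5 - 3\right) - 22\right)^{2} = \left(- 5 \left(10 + 30 + 20\right) \left(-8\right) - 22\right)^{2} = \left(\left(-5\right) 60 \left(-8\right) - 22\right)^{2} = \left(\left(-300\right) \left(-8\right) - 22\right)^{2} = \left(2400 - 22\right)^{2} = 2378^{2} = 5654884$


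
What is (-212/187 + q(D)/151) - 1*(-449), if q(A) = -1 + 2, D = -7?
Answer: 12646588/28237 ≈ 447.87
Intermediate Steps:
q(A) = 1
(-212/187 + q(D)/151) - 1*(-449) = (-212/187 + 1/151) - 1*(-449) = (-212*1/187 + 1*(1/151)) + 449 = (-212/187 + 1/151) + 449 = -31825/28237 + 449 = 12646588/28237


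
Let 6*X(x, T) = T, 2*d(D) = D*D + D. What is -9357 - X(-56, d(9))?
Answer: -18729/2 ≈ -9364.5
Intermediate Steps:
d(D) = D/2 + D**2/2 (d(D) = (D*D + D)/2 = (D**2 + D)/2 = (D + D**2)/2 = D/2 + D**2/2)
X(x, T) = T/6
-9357 - X(-56, d(9)) = -9357 - (1/2)*9*(1 + 9)/6 = -9357 - (1/2)*9*10/6 = -9357 - 45/6 = -9357 - 1*15/2 = -9357 - 15/2 = -18729/2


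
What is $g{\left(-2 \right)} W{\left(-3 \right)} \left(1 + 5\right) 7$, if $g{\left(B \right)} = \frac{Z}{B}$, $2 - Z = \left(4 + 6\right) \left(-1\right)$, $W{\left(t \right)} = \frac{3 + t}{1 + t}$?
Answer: $0$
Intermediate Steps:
$W{\left(t \right)} = \frac{3 + t}{1 + t}$
$Z = 12$ ($Z = 2 - \left(4 + 6\right) \left(-1\right) = 2 - 10 \left(-1\right) = 2 - -10 = 2 + 10 = 12$)
$g{\left(B \right)} = \frac{12}{B}$
$g{\left(-2 \right)} W{\left(-3 \right)} \left(1 + 5\right) 7 = \frac{12}{-2} \frac{3 - 3}{1 - 3} \left(1 + 5\right) 7 = 12 \left(- \frac{1}{2}\right) \frac{1}{-2} \cdot 0 \cdot 6 \cdot 7 = - 6 \left(- \frac{1}{2}\right) 0 \cdot 6 \cdot 7 = - 6 \cdot 0 \cdot 6 \cdot 7 = \left(-6\right) 0 \cdot 7 = 0 \cdot 7 = 0$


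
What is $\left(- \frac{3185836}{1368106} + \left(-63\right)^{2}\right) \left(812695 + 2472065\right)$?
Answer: $\frac{8912911927889640}{684053} \approx 1.303 \cdot 10^{10}$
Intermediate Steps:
$\left(- \frac{3185836}{1368106} + \left(-63\right)^{2}\right) \left(812695 + 2472065\right) = \left(\left(-3185836\right) \frac{1}{1368106} + 3969\right) 3284760 = \left(- \frac{1592918}{684053} + 3969\right) 3284760 = \frac{2713413439}{684053} \cdot 3284760 = \frac{8912911927889640}{684053}$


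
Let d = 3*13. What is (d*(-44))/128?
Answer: -429/32 ≈ -13.406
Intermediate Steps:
d = 39
(d*(-44))/128 = (39*(-44))/128 = -1716*1/128 = -429/32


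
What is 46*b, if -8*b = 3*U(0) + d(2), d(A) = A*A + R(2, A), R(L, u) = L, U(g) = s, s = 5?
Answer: -483/4 ≈ -120.75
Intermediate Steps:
U(g) = 5
d(A) = 2 + A² (d(A) = A*A + 2 = A² + 2 = 2 + A²)
b = -21/8 (b = -(3*5 + (2 + 2²))/8 = -(15 + (2 + 4))/8 = -(15 + 6)/8 = -⅛*21 = -21/8 ≈ -2.6250)
46*b = 46*(-21/8) = -483/4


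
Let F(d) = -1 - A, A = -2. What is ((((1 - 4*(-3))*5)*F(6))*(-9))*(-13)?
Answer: 7605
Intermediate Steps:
F(d) = 1 (F(d) = -1 - 1*(-2) = -1 + 2 = 1)
((((1 - 4*(-3))*5)*F(6))*(-9))*(-13) = ((((1 - 4*(-3))*5)*1)*(-9))*(-13) = ((((1 + 12)*5)*1)*(-9))*(-13) = (((13*5)*1)*(-9))*(-13) = ((65*1)*(-9))*(-13) = (65*(-9))*(-13) = -585*(-13) = 7605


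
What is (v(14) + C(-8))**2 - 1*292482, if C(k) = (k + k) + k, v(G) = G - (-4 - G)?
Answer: -292418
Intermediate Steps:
v(G) = 4 + 2*G (v(G) = G + (4 + G) = 4 + 2*G)
C(k) = 3*k (C(k) = 2*k + k = 3*k)
(v(14) + C(-8))**2 - 1*292482 = ((4 + 2*14) + 3*(-8))**2 - 1*292482 = ((4 + 28) - 24)**2 - 292482 = (32 - 24)**2 - 292482 = 8**2 - 292482 = 64 - 292482 = -292418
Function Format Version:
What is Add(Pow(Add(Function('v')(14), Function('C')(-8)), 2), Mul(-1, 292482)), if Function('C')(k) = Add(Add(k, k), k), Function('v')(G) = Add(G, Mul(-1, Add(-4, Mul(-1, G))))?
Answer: -292418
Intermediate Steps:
Function('v')(G) = Add(4, Mul(2, G)) (Function('v')(G) = Add(G, Add(4, G)) = Add(4, Mul(2, G)))
Function('C')(k) = Mul(3, k) (Function('C')(k) = Add(Mul(2, k), k) = Mul(3, k))
Add(Pow(Add(Function('v')(14), Function('C')(-8)), 2), Mul(-1, 292482)) = Add(Pow(Add(Add(4, Mul(2, 14)), Mul(3, -8)), 2), Mul(-1, 292482)) = Add(Pow(Add(Add(4, 28), -24), 2), -292482) = Add(Pow(Add(32, -24), 2), -292482) = Add(Pow(8, 2), -292482) = Add(64, -292482) = -292418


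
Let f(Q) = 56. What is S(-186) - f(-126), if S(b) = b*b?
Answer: 34540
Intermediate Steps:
S(b) = b**2
S(-186) - f(-126) = (-186)**2 - 1*56 = 34596 - 56 = 34540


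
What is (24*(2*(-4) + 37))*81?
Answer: 56376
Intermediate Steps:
(24*(2*(-4) + 37))*81 = (24*(-8 + 37))*81 = (24*29)*81 = 696*81 = 56376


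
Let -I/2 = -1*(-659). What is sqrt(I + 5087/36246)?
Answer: I*sqrt(1731367792686)/36246 ≈ 36.302*I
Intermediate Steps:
I = -1318 (I = -(-2)*(-659) = -2*659 = -1318)
sqrt(I + 5087/36246) = sqrt(-1318 + 5087/36246) = sqrt(-47767141/36246) = I*sqrt(1731367792686)/36246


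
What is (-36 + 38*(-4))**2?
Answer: 35344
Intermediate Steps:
(-36 + 38*(-4))**2 = (-36 - 152)**2 = (-188)**2 = 35344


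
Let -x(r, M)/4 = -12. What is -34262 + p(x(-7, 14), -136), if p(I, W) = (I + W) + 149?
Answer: -34201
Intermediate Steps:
x(r, M) = 48 (x(r, M) = -4*(-12) = 48)
p(I, W) = 149 + I + W
-34262 + p(x(-7, 14), -136) = -34262 + (149 + 48 - 136) = -34262 + 61 = -34201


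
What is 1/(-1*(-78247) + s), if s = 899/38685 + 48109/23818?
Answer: 921399330/72098615883557 ≈ 1.2780e-5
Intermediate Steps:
s = 1882509047/921399330 (s = 899*(1/38685) + 48109*(1/23818) = 899/38685 + 48109/23818 = 1882509047/921399330 ≈ 2.0431)
1/(-1*(-78247) + s) = 1/(-1*(-78247) + 1882509047/921399330) = 1/(78247 + 1882509047/921399330) = 1/(72098615883557/921399330) = 921399330/72098615883557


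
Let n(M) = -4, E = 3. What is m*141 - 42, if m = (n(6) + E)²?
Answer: 99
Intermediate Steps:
m = 1 (m = (-4 + 3)² = (-1)² = 1)
m*141 - 42 = 1*141 - 42 = 141 - 42 = 99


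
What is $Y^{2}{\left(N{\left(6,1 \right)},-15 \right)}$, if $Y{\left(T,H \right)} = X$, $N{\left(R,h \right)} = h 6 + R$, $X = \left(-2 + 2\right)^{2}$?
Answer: $0$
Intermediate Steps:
$X = 0$ ($X = 0^{2} = 0$)
$N{\left(R,h \right)} = R + 6 h$ ($N{\left(R,h \right)} = 6 h + R = R + 6 h$)
$Y{\left(T,H \right)} = 0$
$Y^{2}{\left(N{\left(6,1 \right)},-15 \right)} = 0^{2} = 0$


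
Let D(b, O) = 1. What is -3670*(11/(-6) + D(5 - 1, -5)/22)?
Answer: 216530/33 ≈ 6561.5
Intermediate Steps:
-3670*(11/(-6) + D(5 - 1, -5)/22) = -3670*(11/(-6) + 1/22) = -3670*(11*(-1/6) + 1*(1/22)) = -3670*(-11/6 + 1/22) = -3670*(-59/33) = 216530/33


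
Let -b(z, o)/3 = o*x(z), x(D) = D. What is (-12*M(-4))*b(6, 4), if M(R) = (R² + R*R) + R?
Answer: 24192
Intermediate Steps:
M(R) = R + 2*R² (M(R) = (R² + R²) + R = 2*R² + R = R + 2*R²)
b(z, o) = -3*o*z
(-12*M(-4))*b(6, 4) = (-(-48)*(1 + 2*(-4)))*(-3*4*6) = -(-48)*(1 - 8)*(-72) = -(-48)*(-7)*(-72) = -12*28*(-72) = -336*(-72) = 24192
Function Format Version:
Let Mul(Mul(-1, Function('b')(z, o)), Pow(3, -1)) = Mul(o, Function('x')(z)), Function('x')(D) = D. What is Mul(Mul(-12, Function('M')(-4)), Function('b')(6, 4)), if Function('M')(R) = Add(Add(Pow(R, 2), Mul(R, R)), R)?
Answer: 24192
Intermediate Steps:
Function('M')(R) = Add(R, Mul(2, Pow(R, 2))) (Function('M')(R) = Add(Add(Pow(R, 2), Pow(R, 2)), R) = Add(Mul(2, Pow(R, 2)), R) = Add(R, Mul(2, Pow(R, 2))))
Function('b')(z, o) = Mul(-3, o, z) (Function('b')(z, o) = Mul(-3, Mul(o, z)) = Mul(-3, o, z))
Mul(Mul(-12, Function('M')(-4)), Function('b')(6, 4)) = Mul(Mul(-12, Mul(-4, Add(1, Mul(2, -4)))), Mul(-3, 4, 6)) = Mul(Mul(-12, Mul(-4, Add(1, -8))), -72) = Mul(Mul(-12, Mul(-4, -7)), -72) = Mul(Mul(-12, 28), -72) = Mul(-336, -72) = 24192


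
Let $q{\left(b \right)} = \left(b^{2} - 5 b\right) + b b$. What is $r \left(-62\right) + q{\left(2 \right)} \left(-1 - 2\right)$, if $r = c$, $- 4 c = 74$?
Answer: $1153$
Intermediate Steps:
$q{\left(b \right)} = - 5 b + 2 b^{2}$ ($q{\left(b \right)} = \left(b^{2} - 5 b\right) + b^{2} = - 5 b + 2 b^{2}$)
$c = - \frac{37}{2}$ ($c = \left(- \frac{1}{4}\right) 74 = - \frac{37}{2} \approx -18.5$)
$r = - \frac{37}{2} \approx -18.5$
$r \left(-62\right) + q{\left(2 \right)} \left(-1 - 2\right) = \left(- \frac{37}{2}\right) \left(-62\right) + 2 \left(-5 + 2 \cdot 2\right) \left(-1 - 2\right) = 1147 + 2 \left(-5 + 4\right) \left(-3\right) = 1147 + 2 \left(-1\right) \left(-3\right) = 1147 - -6 = 1147 + 6 = 1153$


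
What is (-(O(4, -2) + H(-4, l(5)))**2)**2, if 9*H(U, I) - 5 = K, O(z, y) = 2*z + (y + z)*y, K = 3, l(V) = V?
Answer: 3748096/6561 ≈ 571.27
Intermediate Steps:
O(z, y) = 2*z + y*(y + z)
H(U, I) = 8/9 (H(U, I) = 5/9 + (1/9)*3 = 5/9 + 1/3 = 8/9)
(-(O(4, -2) + H(-4, l(5)))**2)**2 = (-(((-2)**2 + 2*4 - 2*4) + 8/9)**2)**2 = (-((4 + 8 - 8) + 8/9)**2)**2 = (-(4 + 8/9)**2)**2 = (-(44/9)**2)**2 = (-1*1936/81)**2 = (-1936/81)**2 = 3748096/6561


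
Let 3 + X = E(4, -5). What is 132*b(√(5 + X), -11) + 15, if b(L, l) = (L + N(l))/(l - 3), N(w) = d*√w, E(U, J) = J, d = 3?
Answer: 15 - 198*I*√11/7 - 66*I*√3/7 ≈ 15.0 - 110.14*I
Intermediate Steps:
X = -8 (X = -3 - 5 = -8)
N(w) = 3*√w
b(L, l) = (L + 3*√l)/(-3 + l) (b(L, l) = (L + 3*√l)/(l - 3) = (L + 3*√l)/(-3 + l))
132*b(√(5 + X), -11) + 15 = 132*((√(5 - 8) + 3*√(-11))/(-3 - 11)) + 15 = 132*((√(-3) + 3*(I*√11))/(-14)) + 15 = 132*(-(I*√3 + 3*I*√11)/14) + 15 = 132*(-3*I*√11/14 - I*√3/14) + 15 = (-198*I*√11/7 - 66*I*√3/7) + 15 = 15 - 198*I*√11/7 - 66*I*√3/7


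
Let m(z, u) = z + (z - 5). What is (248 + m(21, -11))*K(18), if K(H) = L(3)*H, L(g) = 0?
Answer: 0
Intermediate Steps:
K(H) = 0 (K(H) = 0*H = 0)
m(z, u) = -5 + 2*z (m(z, u) = z + (-5 + z) = -5 + 2*z)
(248 + m(21, -11))*K(18) = (248 + (-5 + 2*21))*0 = (248 + (-5 + 42))*0 = (248 + 37)*0 = 285*0 = 0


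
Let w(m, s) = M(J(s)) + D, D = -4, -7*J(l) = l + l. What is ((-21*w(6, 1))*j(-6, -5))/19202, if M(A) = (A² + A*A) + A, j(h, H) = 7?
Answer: 303/9601 ≈ 0.031559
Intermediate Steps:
J(l) = -2*l/7 (J(l) = -(l + l)/7 = -2*l/7)
M(A) = A + 2*A² (M(A) = (A² + A²) + A = 2*A² + A = A + 2*A²)
w(m, s) = -4 - 2*s*(1 - 4*s/7)/7 (w(m, s) = (-2*s/7)*(1 + 2*(-2*s/7)) - 4 = (-2*s/7)*(1 - 4*s/7) - 4 = -2*s*(1 - 4*s/7)/7 - 4 = -4 - 2*s*(1 - 4*s/7)/7)
((-21*w(6, 1))*j(-6, -5))/19202 = (-21*(-4 - 2/7*1 + (8/49)*1²)*7)/19202 = (-21*(-4 - 2/7 + (8/49)*1)*7)*(1/19202) = (-21*(-4 - 2/7 + 8/49)*7)*(1/19202) = (-21*(-202/49)*7)*(1/19202) = ((606/7)*7)*(1/19202) = 606*(1/19202) = 303/9601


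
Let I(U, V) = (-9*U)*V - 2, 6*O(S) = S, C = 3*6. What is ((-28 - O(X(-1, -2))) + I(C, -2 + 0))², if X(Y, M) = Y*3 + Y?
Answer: 781456/9 ≈ 86829.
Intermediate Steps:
C = 18
X(Y, M) = 4*Y (X(Y, M) = 3*Y + Y = 4*Y)
O(S) = S/6
I(U, V) = -2 - 9*U*V (I(U, V) = -9*U*V - 2 = -2 - 9*U*V)
((-28 - O(X(-1, -2))) + I(C, -2 + 0))² = ((-28 - 4*(-1)/6) + (-2 - 9*18*(-2 + 0)))² = ((-28 - (-4)/6) + (-2 - 9*18*(-2)))² = ((-28 - 1*(-⅔)) + (-2 + 324))² = ((-28 + ⅔) + 322)² = (-82/3 + 322)² = (884/3)² = 781456/9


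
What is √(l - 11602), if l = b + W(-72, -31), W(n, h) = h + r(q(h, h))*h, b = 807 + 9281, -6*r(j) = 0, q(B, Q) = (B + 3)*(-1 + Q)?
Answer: I*√1545 ≈ 39.307*I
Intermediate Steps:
q(B, Q) = (-1 + Q)*(3 + B) (q(B, Q) = (3 + B)*(-1 + Q) = (-1 + Q)*(3 + B))
r(j) = 0 (r(j) = -⅙*0 = 0)
b = 10088
W(n, h) = h (W(n, h) = h + 0*h = h + 0 = h)
l = 10057 (l = 10088 - 31 = 10057)
√(l - 11602) = √(10057 - 11602) = √(-1545) = I*√1545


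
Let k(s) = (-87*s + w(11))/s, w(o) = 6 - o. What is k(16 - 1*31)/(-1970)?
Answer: 26/591 ≈ 0.043993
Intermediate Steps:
k(s) = (-5 - 87*s)/s (k(s) = (-87*s + (6 - 1*11))/s = (-87*s + (6 - 11))/s = (-87*s - 5)/s = (-5 - 87*s)/s)
k(16 - 1*31)/(-1970) = (-87 - 5/(16 - 1*31))/(-1970) = (-87 - 5/(16 - 31))*(-1/1970) = (-87 - 5/(-15))*(-1/1970) = (-87 - 5*(-1/15))*(-1/1970) = (-87 + ⅓)*(-1/1970) = -260/3*(-1/1970) = 26/591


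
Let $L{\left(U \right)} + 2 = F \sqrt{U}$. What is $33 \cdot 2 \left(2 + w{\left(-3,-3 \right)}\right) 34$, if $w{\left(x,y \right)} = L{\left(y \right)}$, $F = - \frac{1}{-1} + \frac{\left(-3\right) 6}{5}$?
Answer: $- \frac{29172 i \sqrt{3}}{5} \approx - 10105.0 i$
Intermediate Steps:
$F = - \frac{13}{5}$ ($F = \left(-1\right) \left(-1\right) - \frac{18}{5} = 1 - \frac{18}{5} = - \frac{13}{5} \approx -2.6$)
$L{\left(U \right)} = -2 - \frac{13 \sqrt{U}}{5}$
$w{\left(x,y \right)} = -2 - \frac{13 \sqrt{y}}{5}$
$33 \cdot 2 \left(2 + w{\left(-3,-3 \right)}\right) 34 = 33 \cdot 2 \left(2 - \left(2 + \frac{13 \sqrt{-3}}{5}\right)\right) 34 = 33 \cdot 2 \left(2 - \left(2 + \frac{13 i \sqrt{3}}{5}\right)\right) 34 = 33 \cdot 2 \left(- \frac{13 i \sqrt{3}}{5}\right) 34 = 33 \left(- \frac{26 i \sqrt{3}}{5}\right) 34 = - \frac{858 i \sqrt{3}}{5} \cdot 34 = - \frac{29172 i \sqrt{3}}{5}$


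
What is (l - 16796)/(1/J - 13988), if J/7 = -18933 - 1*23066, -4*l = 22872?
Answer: 6618958402/4112374085 ≈ 1.6095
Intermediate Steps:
l = -5718 (l = -¼*22872 = -5718)
J = -293993 (J = 7*(-18933 - 1*23066) = 7*(-18933 - 23066) = 7*(-41999) = -293993)
(l - 16796)/(1/J - 13988) = (-5718 - 16796)/(1/(-293993) - 13988) = -22514/(-1/293993 - 13988) = -22514/(-4112374085/293993) = -22514*(-293993/4112374085) = 6618958402/4112374085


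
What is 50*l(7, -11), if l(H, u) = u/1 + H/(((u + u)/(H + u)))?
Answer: -5350/11 ≈ -486.36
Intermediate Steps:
l(H, u) = u + H*(H + u)/(2*u) (l(H, u) = u*1 + H/(((2*u)/(H + u))) = u + H/((2*u/(H + u))) = u + H*((H + u)/(2*u)) = u + H*(H + u)/(2*u))
50*l(7, -11) = 50*(-11 + (1/2)*7 + (1/2)*7**2/(-11)) = 50*(-11 + 7/2 + (1/2)*49*(-1/11)) = 50*(-11 + 7/2 - 49/22) = 50*(-107/11) = -5350/11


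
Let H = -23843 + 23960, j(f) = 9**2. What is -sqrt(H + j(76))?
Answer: -3*sqrt(22) ≈ -14.071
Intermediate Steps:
j(f) = 81
H = 117
-sqrt(H + j(76)) = -sqrt(117 + 81) = -sqrt(198) = -3*sqrt(22)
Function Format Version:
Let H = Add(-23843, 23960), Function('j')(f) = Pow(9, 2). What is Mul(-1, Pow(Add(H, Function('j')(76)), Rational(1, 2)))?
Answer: Mul(-3, Pow(22, Rational(1, 2))) ≈ -14.071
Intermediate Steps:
Function('j')(f) = 81
H = 117
Mul(-1, Pow(Add(H, Function('j')(76)), Rational(1, 2))) = Mul(-1, Pow(Add(117, 81), Rational(1, 2))) = Mul(-1, Pow(198, Rational(1, 2))) = Mul(-1, Mul(3, Pow(22, Rational(1, 2)))) = Mul(-3, Pow(22, Rational(1, 2)))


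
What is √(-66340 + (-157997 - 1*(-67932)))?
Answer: I*√156405 ≈ 395.48*I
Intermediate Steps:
√(-66340 + (-157997 - 1*(-67932))) = √(-66340 + (-157997 + 67932)) = √(-66340 - 90065) = √(-156405) = I*√156405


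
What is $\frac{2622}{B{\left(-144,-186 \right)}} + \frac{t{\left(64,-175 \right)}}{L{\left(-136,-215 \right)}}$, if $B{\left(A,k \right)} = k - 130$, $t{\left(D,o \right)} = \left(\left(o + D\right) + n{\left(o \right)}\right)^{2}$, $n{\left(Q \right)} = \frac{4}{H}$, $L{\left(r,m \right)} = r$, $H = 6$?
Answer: $- \frac{9457651}{96696} \approx -97.808$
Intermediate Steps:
$n{\left(Q \right)} = \frac{2}{3}$ ($n{\left(Q \right)} = \frac{4}{6} = 4 \cdot \frac{1}{6} = \frac{2}{3}$)
$t{\left(D,o \right)} = \left(\frac{2}{3} + D + o\right)^{2}$ ($t{\left(D,o \right)} = \left(\left(o + D\right) + \frac{2}{3}\right)^{2} = \left(\left(D + o\right) + \frac{2}{3}\right)^{2} = \left(\frac{2}{3} + D + o\right)^{2}$)
$B{\left(A,k \right)} = -130 + k$
$\frac{2622}{B{\left(-144,-186 \right)}} + \frac{t{\left(64,-175 \right)}}{L{\left(-136,-215 \right)}} = \frac{2622}{-130 - 186} + \frac{\frac{1}{9} \left(2 + 3 \cdot 64 + 3 \left(-175\right)\right)^{2}}{-136} = \frac{2622}{-316} + \frac{\left(2 + 192 - 525\right)^{2}}{9} \left(- \frac{1}{136}\right) = 2622 \left(- \frac{1}{316}\right) + \frac{\left(-331\right)^{2}}{9} \left(- \frac{1}{136}\right) = - \frac{1311}{158} + \frac{1}{9} \cdot 109561 \left(- \frac{1}{136}\right) = - \frac{1311}{158} + \frac{109561}{9} \left(- \frac{1}{136}\right) = - \frac{1311}{158} - \frac{109561}{1224} = - \frac{9457651}{96696}$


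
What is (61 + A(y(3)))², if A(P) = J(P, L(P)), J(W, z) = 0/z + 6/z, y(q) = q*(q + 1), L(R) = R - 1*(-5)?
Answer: 1087849/289 ≈ 3764.2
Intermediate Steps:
L(R) = 5 + R (L(R) = R + 5 = 5 + R)
y(q) = q*(1 + q)
J(W, z) = 6/z (J(W, z) = 0 + 6/z = 6/z)
A(P) = 6/(5 + P)
(61 + A(y(3)))² = (61 + 6/(5 + 3*(1 + 3)))² = (61 + 6/(5 + 3*4))² = (61 + 6/(5 + 12))² = (61 + 6/17)² = (1043/17)² = 1087849/289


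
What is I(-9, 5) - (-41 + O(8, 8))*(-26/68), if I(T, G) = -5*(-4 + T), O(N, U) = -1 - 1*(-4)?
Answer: 858/17 ≈ 50.471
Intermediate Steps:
O(N, U) = 3 (O(N, U) = -1 + 4 = 3)
I(T, G) = 20 - 5*T
I(-9, 5) - (-41 + O(8, 8))*(-26/68) = (20 - 5*(-9)) - (-41 + 3)*(-26/68) = (20 + 45) - (-38)*(-26*1/68) = 65 - (-38)*(-13)/34 = 65 - 1*247/17 = 65 - 247/17 = 858/17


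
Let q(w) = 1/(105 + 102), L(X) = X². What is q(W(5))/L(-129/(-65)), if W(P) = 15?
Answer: 4225/3444687 ≈ 0.0012265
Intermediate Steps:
q(w) = 1/207
q(W(5))/L(-129/(-65)) = 1/(207*((-129/(-65))²)) = 1/(207*((-129*(-1/65))²)) = 1/(207*((129/65)²)) = 1/(207*(16641/4225)) = (1/207)*(4225/16641) = 4225/3444687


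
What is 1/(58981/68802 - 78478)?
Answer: -68802/5399384375 ≈ -1.2743e-5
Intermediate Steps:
1/(58981/68802 - 78478) = 1/(-5399384375/68802) = -68802/5399384375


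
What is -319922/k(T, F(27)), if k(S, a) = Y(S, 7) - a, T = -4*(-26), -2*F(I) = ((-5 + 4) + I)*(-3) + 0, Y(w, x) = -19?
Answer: 159961/29 ≈ 5515.9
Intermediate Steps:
F(I) = -3/2 + 3*I/2 (F(I) = -(((-5 + 4) + I)*(-3) + 0)/2 = -((-1 + I)*(-3) + 0)/2 = -((3 - 3*I) + 0)/2 = -(3 - 3*I)/2 = -3/2 + 3*I/2)
T = 104
k(S, a) = -19 - a
-319922/k(T, F(27)) = -319922/(-19 - (-3/2 + (3/2)*27)) = -319922/(-19 - (-3/2 + 81/2)) = -319922/(-19 - 1*39) = -319922/(-19 - 39) = -319922/(-58) = -319922*(-1/58) = 159961/29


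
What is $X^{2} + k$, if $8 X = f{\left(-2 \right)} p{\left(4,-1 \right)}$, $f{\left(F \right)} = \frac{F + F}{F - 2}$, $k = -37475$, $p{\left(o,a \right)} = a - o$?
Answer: $- \frac{2398375}{64} \approx -37475.0$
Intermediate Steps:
$f{\left(F \right)} = \frac{2 F}{-2 + F}$
$X = - \frac{5}{8}$ ($X = \frac{2 \left(-2\right) \frac{1}{-2 - 2} \left(-1 - 4\right)}{8} = \frac{2 \left(-2\right) \frac{1}{-4} \left(-1 - 4\right)}{8} = \frac{2 \left(-2\right) \left(- \frac{1}{4}\right) \left(-5\right)}{8} = \frac{1 \left(-5\right)}{8} = \frac{1}{8} \left(-5\right) = - \frac{5}{8} \approx -0.625$)
$X^{2} + k = \left(- \frac{5}{8}\right)^{2} - 37475 = \frac{25}{64} - 37475 = - \frac{2398375}{64}$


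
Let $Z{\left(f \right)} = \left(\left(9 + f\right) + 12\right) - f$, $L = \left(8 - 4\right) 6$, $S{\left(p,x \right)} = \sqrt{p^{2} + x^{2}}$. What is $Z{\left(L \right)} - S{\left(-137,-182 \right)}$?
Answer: $21 - \sqrt{51893} \approx -206.8$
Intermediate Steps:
$L = 24$ ($L = 4 \cdot 6 = 24$)
$Z{\left(f \right)} = 21$ ($Z{\left(f \right)} = \left(21 + f\right) - f = 21$)
$Z{\left(L \right)} - S{\left(-137,-182 \right)} = 21 - \sqrt{\left(-137\right)^{2} + \left(-182\right)^{2}} = 21 - \sqrt{18769 + 33124} = 21 - \sqrt{51893}$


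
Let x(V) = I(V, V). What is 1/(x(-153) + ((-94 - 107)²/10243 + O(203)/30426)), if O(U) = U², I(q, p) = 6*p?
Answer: -311653518/284446584911 ≈ -0.0010956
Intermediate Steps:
x(V) = 6*V
1/(x(-153) + ((-94 - 107)²/10243 + O(203)/30426)) = 1/(6*(-153) + ((-94 - 107)²/10243 + 203²/30426)) = 1/(-918 + ((-201)²*(1/10243) + 41209*(1/30426))) = 1/(-918 + (40401*(1/10243) + 41209/30426)) = 1/(-918 + (40401/10243 + 41209/30426)) = 1/(-918 + 1651344613/311653518) = 1/(-284446584911/311653518) = -311653518/284446584911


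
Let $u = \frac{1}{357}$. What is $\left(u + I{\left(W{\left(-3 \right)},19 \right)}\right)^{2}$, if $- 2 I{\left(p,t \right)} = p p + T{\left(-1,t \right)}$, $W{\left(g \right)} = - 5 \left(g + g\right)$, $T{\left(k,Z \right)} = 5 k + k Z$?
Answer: $\frac{24450013225}{127449} \approx 1.9184 \cdot 10^{5}$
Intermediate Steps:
$T{\left(k,Z \right)} = 5 k + Z k$
$u = \frac{1}{357} \approx 0.0028011$
$W{\left(g \right)} = - 10 g$ ($W{\left(g \right)} = - 5 \cdot 2 g = - 10 g$)
$I{\left(p,t \right)} = \frac{5}{2} + \frac{t}{2} - \frac{p^{2}}{2}$ ($I{\left(p,t \right)} = - \frac{p p - \left(5 + t\right)}{2} = - \frac{p^{2} - \left(5 + t\right)}{2} = - \frac{-5 + p^{2} - t}{2} = \frac{5}{2} + \frac{t}{2} - \frac{p^{2}}{2}$)
$\left(u + I{\left(W{\left(-3 \right)},19 \right)}\right)^{2} = \left(\frac{1}{357} + \left(\frac{5}{2} + \frac{1}{2} \cdot 19 - \frac{\left(\left(-10\right) \left(-3\right)\right)^{2}}{2}\right)\right)^{2} = \left(\frac{1}{357} + \left(\frac{5}{2} + \frac{19}{2} - \frac{30^{2}}{2}\right)\right)^{2} = \left(\frac{1}{357} + \left(\frac{5}{2} + \frac{19}{2} - 450\right)\right)^{2} = \left(\frac{1}{357} - 438\right)^{2} = \left(- \frac{156365}{357}\right)^{2} = \frac{24450013225}{127449}$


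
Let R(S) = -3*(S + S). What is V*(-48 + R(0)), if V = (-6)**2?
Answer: -1728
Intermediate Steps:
V = 36
R(S) = -6*S
V*(-48 + R(0)) = 36*(-48 - 6*0) = 36*(-48 + 0) = 36*(-48) = -1728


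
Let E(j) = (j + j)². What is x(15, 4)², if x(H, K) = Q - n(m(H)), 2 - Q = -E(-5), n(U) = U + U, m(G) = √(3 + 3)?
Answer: 10428 - 408*√6 ≈ 9428.6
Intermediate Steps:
m(G) = √6
E(j) = 4*j² (E(j) = (2*j)² = 4*j²)
n(U) = 2*U
Q = 102 (Q = 2 - (-1)*4*(-5)² = 2 - (-1)*4*25 = 2 - (-1)*100 = 2 - 1*(-100) = 2 + 100 = 102)
x(H, K) = 102 - 2*√6
x(15, 4)² = (102 - 2*√6)²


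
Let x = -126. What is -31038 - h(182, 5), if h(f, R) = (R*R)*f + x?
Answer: -35462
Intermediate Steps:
h(f, R) = -126 + f*R² (h(f, R) = (R*R)*f - 126 = R²*f - 126 = f*R² - 126 = -126 + f*R²)
-31038 - h(182, 5) = -31038 - (-126 + 182*5²) = -31038 - (-126 + 182*25) = -31038 - (-126 + 4550) = -31038 - 1*4424 = -31038 - 4424 = -35462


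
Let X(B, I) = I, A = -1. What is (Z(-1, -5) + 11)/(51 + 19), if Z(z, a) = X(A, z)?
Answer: 1/7 ≈ 0.14286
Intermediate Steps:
Z(z, a) = z
(Z(-1, -5) + 11)/(51 + 19) = (-1 + 11)/(51 + 19) = 10/70 = (1/70)*10 = 1/7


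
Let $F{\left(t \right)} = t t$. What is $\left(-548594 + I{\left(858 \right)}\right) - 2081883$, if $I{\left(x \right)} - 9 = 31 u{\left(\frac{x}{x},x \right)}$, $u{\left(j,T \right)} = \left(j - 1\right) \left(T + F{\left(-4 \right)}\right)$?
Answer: $-2630468$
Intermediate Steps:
$F{\left(t \right)} = t^{2}$
$u{\left(j,T \right)} = \left(-1 + j\right) \left(16 + T\right)$ ($u{\left(j,T \right)} = \left(j - 1\right) \left(T + \left(-4\right)^{2}\right) = \left(-1 + j\right) \left(T + 16\right) = \left(-1 + j\right) \left(16 + T\right)$)
$I{\left(x \right)} = 9$ ($I{\left(x \right)} = 9 + 31 \left(-16 - x + 16 \frac{x}{x} + x \frac{x}{x}\right) = 9 + 31 \left(-16 - x + 16 \cdot 1 + x 1\right) = 9 + 31 \left(-16 - x + 16 + x\right) = 9 + 31 \cdot 0 = 9 + 0 = 9$)
$\left(-548594 + I{\left(858 \right)}\right) - 2081883 = \left(-548594 + 9\right) - 2081883 = -548585 - 2081883 = -2630468$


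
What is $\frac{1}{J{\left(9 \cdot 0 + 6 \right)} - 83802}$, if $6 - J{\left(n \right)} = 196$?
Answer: $- \frac{1}{83992} \approx -1.1906 \cdot 10^{-5}$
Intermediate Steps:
$J{\left(n \right)} = -190$ ($J{\left(n \right)} = 6 - 196 = -190$)
$\frac{1}{J{\left(9 \cdot 0 + 6 \right)} - 83802} = \frac{1}{-190 - 83802} = \frac{1}{-83992} = - \frac{1}{83992}$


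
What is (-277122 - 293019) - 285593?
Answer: -855734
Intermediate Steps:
(-277122 - 293019) - 285593 = -570141 - 285593 = -855734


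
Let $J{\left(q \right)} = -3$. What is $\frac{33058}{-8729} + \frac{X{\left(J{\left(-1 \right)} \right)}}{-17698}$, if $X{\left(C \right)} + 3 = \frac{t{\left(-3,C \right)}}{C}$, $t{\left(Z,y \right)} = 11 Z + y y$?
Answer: $- \frac{585104129}{154485842} \approx -3.7874$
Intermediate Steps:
$t{\left(Z,y \right)} = y^{2} + 11 Z$ ($t{\left(Z,y \right)} = 11 Z + y^{2} = y^{2} + 11 Z$)
$X{\left(C \right)} = -3 + \frac{-33 + C^{2}}{C}$ ($X{\left(C \right)} = -3 + \frac{C^{2} + 11 \left(-3\right)}{C} = -3 + \frac{C^{2} - 33}{C} = -3 + \frac{-33 + C^{2}}{C}$)
$\frac{33058}{-8729} + \frac{X{\left(J{\left(-1 \right)} \right)}}{-17698} = \frac{33058}{-8729} + \frac{-3 - 3 - \frac{33}{-3}}{-17698} = 33058 \left(- \frac{1}{8729}\right) + \left(-3 - 3 - -11\right) \left(- \frac{1}{17698}\right) = - \frac{33058}{8729} + \left(-3 - 3 + 11\right) \left(- \frac{1}{17698}\right) = - \frac{33058}{8729} + 5 \left(- \frac{1}{17698}\right) = - \frac{33058}{8729} - \frac{5}{17698} = - \frac{585104129}{154485842}$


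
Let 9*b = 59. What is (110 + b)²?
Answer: 1100401/81 ≈ 13585.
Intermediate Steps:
b = 59/9 (b = (⅑)*59 = 59/9 ≈ 6.5556)
(110 + b)² = (110 + 59/9)² = (1049/9)² = 1100401/81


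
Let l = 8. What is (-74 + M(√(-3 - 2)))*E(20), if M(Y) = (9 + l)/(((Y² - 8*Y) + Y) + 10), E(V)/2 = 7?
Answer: -27853/27 + 833*I*√5/135 ≈ -1031.6 + 13.797*I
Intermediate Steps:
E(V) = 14 (E(V) = 2*7 = 14)
M(Y) = 17/(10 + Y² - 7*Y) (M(Y) = (9 + 8)/(((Y² - 8*Y) + Y) + 10) = 17/((Y² - 7*Y) + 10) = 17/(10 + Y² - 7*Y))
(-74 + M(√(-3 - 2)))*E(20) = (-74 + 17/(10 + (√(-3 - 2))² - 7*√(-3 - 2)))*14 = (-74 + 17/(10 + (√(-5))² - 7*I*√5))*14 = (-74 + 17/(10 + (I*√5)² - 7*I*√5))*14 = (-74 + 17/(10 - 5 - 7*I*√5))*14 = (-74 + 17/(5 - 7*I*√5))*14 = -1036 + 238/(5 - 7*I*√5)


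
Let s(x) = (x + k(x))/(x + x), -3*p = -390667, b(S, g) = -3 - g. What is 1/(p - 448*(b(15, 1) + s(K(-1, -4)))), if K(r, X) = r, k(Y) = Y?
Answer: 3/394699 ≈ 7.6007e-6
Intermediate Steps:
p = 390667/3 (p = -⅓*(-390667) = 390667/3 ≈ 1.3022e+5)
s(x) = 1 (s(x) = (x + x)/(x + x) = (2*x)/((2*x)) = (2*x)*(1/(2*x)) = 1)
1/(p - 448*(b(15, 1) + s(K(-1, -4)))) = 1/(390667/3 - 448*((-3 - 1*1) + 1)) = 1/(390667/3 - 448*((-3 - 1) + 1)) = 1/(390667/3 - 448*(-4 + 1)) = 1/(390667/3 - 448*(-3)) = 1/(390667/3 + 1344) = 1/(394699/3) = 3/394699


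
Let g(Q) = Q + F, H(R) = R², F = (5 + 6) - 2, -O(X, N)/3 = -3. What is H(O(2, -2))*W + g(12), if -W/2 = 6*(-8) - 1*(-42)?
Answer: 993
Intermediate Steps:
O(X, N) = 9 (O(X, N) = -3*(-3) = 9)
F = 9 (F = 11 - 2 = 9)
g(Q) = 9 + Q (g(Q) = Q + 9 = 9 + Q)
W = 12 (W = -2*(6*(-8) - 1*(-42)) = -2*(-48 + 42) = -2*(-6) = 12)
H(O(2, -2))*W + g(12) = 9²*12 + (9 + 12) = 81*12 + 21 = 972 + 21 = 993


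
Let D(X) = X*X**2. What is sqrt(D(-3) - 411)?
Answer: I*sqrt(438) ≈ 20.928*I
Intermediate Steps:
D(X) = X**3
sqrt(D(-3) - 411) = sqrt((-3)**3 - 411) = sqrt(-27 - 411) = sqrt(-438) = I*sqrt(438)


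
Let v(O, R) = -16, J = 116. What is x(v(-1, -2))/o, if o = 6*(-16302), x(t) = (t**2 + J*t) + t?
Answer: 404/24453 ≈ 0.016521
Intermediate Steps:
x(t) = t**2 + 117*t (x(t) = (t**2 + 116*t) + t = t**2 + 117*t)
o = -97812
x(v(-1, -2))/o = -16*(117 - 16)/(-97812) = -16*101*(-1/97812) = -1616*(-1/97812) = 404/24453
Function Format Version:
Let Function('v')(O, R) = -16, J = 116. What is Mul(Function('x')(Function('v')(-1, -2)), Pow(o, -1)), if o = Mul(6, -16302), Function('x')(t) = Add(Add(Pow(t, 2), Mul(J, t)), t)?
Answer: Rational(404, 24453) ≈ 0.016521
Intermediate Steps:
Function('x')(t) = Add(Pow(t, 2), Mul(117, t)) (Function('x')(t) = Add(Add(Pow(t, 2), Mul(116, t)), t) = Add(Pow(t, 2), Mul(117, t)))
o = -97812
Mul(Function('x')(Function('v')(-1, -2)), Pow(o, -1)) = Mul(Mul(-16, Add(117, -16)), Pow(-97812, -1)) = Mul(Mul(-16, 101), Rational(-1, 97812)) = Mul(-1616, Rational(-1, 97812)) = Rational(404, 24453)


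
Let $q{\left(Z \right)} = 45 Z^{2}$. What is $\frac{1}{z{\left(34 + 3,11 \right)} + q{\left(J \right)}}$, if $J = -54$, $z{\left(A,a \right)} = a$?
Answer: $\frac{1}{131231} \approx 7.6202 \cdot 10^{-6}$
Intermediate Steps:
$\frac{1}{z{\left(34 + 3,11 \right)} + q{\left(J \right)}} = \frac{1}{11 + 45 \left(-54\right)^{2}} = \frac{1}{11 + 45 \cdot 2916} = \frac{1}{11 + 131220} = \frac{1}{131231}$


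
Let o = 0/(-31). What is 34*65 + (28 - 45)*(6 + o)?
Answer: 2108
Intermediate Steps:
o = 0 (o = 0*(-1/31) = 0)
34*65 + (28 - 45)*(6 + o) = 34*65 + (28 - 45)*(6 + 0) = 2210 - 17*6 = 2210 - 102 = 2108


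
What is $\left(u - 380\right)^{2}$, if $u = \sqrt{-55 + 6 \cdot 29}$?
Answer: $\left(380 - \sqrt{119}\right)^{2} \approx 1.3623 \cdot 10^{5}$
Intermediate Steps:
$u = \sqrt{119}$ ($u = \sqrt{-55 + 174} = \sqrt{119} \approx 10.909$)
$\left(u - 380\right)^{2} = \left(\sqrt{119} - 380\right)^{2} = \left(-380 + \sqrt{119}\right)^{2}$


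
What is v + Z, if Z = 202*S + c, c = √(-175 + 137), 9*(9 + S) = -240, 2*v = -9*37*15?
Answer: -58213/6 + I*√38 ≈ -9702.2 + 6.1644*I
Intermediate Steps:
v = -4995/2 (v = (-9*37*15)/2 = (-333*15)/2 = (½)*(-4995) = -4995/2 ≈ -2497.5)
S = -107/3 (S = -9 + (⅑)*(-240) = -9 - 80/3 = -107/3 ≈ -35.667)
c = I*√38 (c = √(-38) = I*√38 ≈ 6.1644*I)
Z = -21614/3 + I*√38 (Z = 202*(-107/3) + I*√38 = -21614/3 + I*√38 ≈ -7204.7 + 6.1644*I)
v + Z = -4995/2 + (-21614/3 + I*√38) = -58213/6 + I*√38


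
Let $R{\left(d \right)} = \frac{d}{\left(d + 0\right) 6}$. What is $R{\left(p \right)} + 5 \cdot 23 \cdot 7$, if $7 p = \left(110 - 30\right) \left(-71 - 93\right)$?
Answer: $\frac{4831}{6} \approx 805.17$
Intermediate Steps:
$p = - \frac{13120}{7}$ ($p = \frac{\left(110 - 30\right) \left(-71 - 93\right)}{7} = \frac{80 \left(-164\right)}{7} = \frac{1}{7} \left(-13120\right) = - \frac{13120}{7} \approx -1874.3$)
$R{\left(d \right)} = \frac{1}{6}$ ($R{\left(d \right)} = \frac{d}{d 6} = \frac{d}{6 d} = d \frac{1}{6 d} = \frac{1}{6}$)
$R{\left(p \right)} + 5 \cdot 23 \cdot 7 = \frac{1}{6} + 5 \cdot 23 \cdot 7 = \frac{1}{6} + 115 \cdot 7 = \frac{1}{6} + 805 = \frac{4831}{6}$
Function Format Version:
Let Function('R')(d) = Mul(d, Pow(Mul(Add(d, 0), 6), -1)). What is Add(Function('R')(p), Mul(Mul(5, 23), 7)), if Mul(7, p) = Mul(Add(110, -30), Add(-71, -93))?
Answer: Rational(4831, 6) ≈ 805.17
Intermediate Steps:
p = Rational(-13120, 7) (p = Mul(Rational(1, 7), Mul(Add(110, -30), Add(-71, -93))) = Mul(Rational(1, 7), Mul(80, -164)) = Mul(Rational(1, 7), -13120) = Rational(-13120, 7) ≈ -1874.3)
Function('R')(d) = Rational(1, 6) (Function('R')(d) = Mul(d, Pow(Mul(d, 6), -1)) = Mul(d, Pow(Mul(6, d), -1)) = Mul(d, Mul(Rational(1, 6), Pow(d, -1))) = Rational(1, 6))
Add(Function('R')(p), Mul(Mul(5, 23), 7)) = Add(Rational(1, 6), Mul(Mul(5, 23), 7)) = Add(Rational(1, 6), Mul(115, 7)) = Add(Rational(1, 6), 805) = Rational(4831, 6)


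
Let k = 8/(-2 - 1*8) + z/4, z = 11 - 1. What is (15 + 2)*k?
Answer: 289/10 ≈ 28.900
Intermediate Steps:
z = 10
k = 17/10 (k = 8/(-2 - 1*8) + 10/4 = 8/(-2 - 8) + 10*(¼) = 8/(-10) + 5/2 = 8*(-⅒) + 5/2 = -⅘ + 5/2 = 17/10 ≈ 1.7000)
(15 + 2)*k = (15 + 2)*(17/10) = 17*(17/10) = 289/10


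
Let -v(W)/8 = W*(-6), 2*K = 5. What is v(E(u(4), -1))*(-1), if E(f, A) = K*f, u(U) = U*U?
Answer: -1920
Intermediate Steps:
K = 5/2 (K = (½)*5 = 5/2 ≈ 2.5000)
u(U) = U²
E(f, A) = 5*f/2
v(W) = 48*W (v(W) = -8*W*(-6) = -(-48)*W = 48*W)
v(E(u(4), -1))*(-1) = (48*((5/2)*4²))*(-1) = (48*((5/2)*16))*(-1) = (48*40)*(-1) = 1920*(-1) = -1920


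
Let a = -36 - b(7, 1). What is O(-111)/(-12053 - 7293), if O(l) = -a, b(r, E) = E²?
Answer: -37/19346 ≈ -0.0019125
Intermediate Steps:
a = -37 (a = -36 - 1*1² = -36 - 1*1 = -36 - 1 = -37)
O(l) = 37 (O(l) = -1*(-37) = 37)
O(-111)/(-12053 - 7293) = 37/(-12053 - 7293) = 37/(-19346) = 37*(-1/19346) = -37/19346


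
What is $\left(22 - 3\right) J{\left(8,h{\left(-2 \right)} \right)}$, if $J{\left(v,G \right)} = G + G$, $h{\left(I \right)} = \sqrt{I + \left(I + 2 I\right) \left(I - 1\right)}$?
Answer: $152$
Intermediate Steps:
$h{\left(I \right)} = \sqrt{I + 3 I \left(-1 + I\right)}$
$J{\left(v,G \right)} = 2 G$
$\left(22 - 3\right) J{\left(8,h{\left(-2 \right)} \right)} = \left(22 - 3\right) 2 \sqrt{- 2 \left(-2 + 3 \left(-2\right)\right)} = 19 \cdot 2 \sqrt{- 2 \left(-2 - 6\right)} = 19 \cdot 2 \sqrt{\left(-2\right) \left(-8\right)} = 19 \cdot 2 \sqrt{16} = 19 \cdot 2 \cdot 4 = 19 \cdot 8 = 152$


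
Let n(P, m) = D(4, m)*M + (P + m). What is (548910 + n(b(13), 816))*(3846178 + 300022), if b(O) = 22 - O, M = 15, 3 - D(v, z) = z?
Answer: 2228748348000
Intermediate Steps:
D(v, z) = 3 - z
n(P, m) = 45 + P - 14*m (n(P, m) = (3 - m)*15 + (P + m) = (45 - 15*m) + (P + m) = 45 + P - 14*m)
(548910 + n(b(13), 816))*(3846178 + 300022) = (548910 + (45 + (22 - 1*13) - 14*816))*(3846178 + 300022) = (548910 + (45 + (22 - 13) - 11424))*4146200 = (548910 + (45 + 9 - 11424))*4146200 = (548910 - 11370)*4146200 = 537540*4146200 = 2228748348000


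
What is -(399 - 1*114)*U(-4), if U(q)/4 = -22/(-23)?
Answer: -25080/23 ≈ -1090.4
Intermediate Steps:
U(q) = 88/23 (U(q) = 4*(-22/(-23)) = 4*(-22*(-1/23)) = 4*(22/23) = 88/23)
-(399 - 1*114)*U(-4) = -(399 - 1*114)*88/23 = -(399 - 114)*88/23 = -285*88/23 = -1*25080/23 = -25080/23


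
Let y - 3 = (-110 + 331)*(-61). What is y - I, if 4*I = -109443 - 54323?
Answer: 54927/2 ≈ 27464.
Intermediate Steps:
y = -13478 (y = 3 + (-110 + 331)*(-61) = 3 + 221*(-61) = 3 - 13481 = -13478)
I = -81883/2 (I = (-109443 - 54323)/4 = (¼)*(-163766) = -81883/2 ≈ -40942.)
y - I = -13478 - 1*(-81883/2) = -13478 + 81883/2 = 54927/2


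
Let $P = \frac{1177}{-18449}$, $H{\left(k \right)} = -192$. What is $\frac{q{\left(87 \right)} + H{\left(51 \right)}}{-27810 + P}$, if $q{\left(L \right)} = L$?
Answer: $\frac{1937145}{513067867} \approx 0.0037756$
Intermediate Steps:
$P = - \frac{1177}{18449}$ ($P = 1177 \left(- \frac{1}{18449}\right) = - \frac{1177}{18449} \approx -0.063797$)
$\frac{q{\left(87 \right)} + H{\left(51 \right)}}{-27810 + P} = \frac{87 - 192}{-27810 - \frac{1177}{18449}} = - \frac{105}{- \frac{513067867}{18449}} = \left(-105\right) \left(- \frac{18449}{513067867}\right) = \frac{1937145}{513067867}$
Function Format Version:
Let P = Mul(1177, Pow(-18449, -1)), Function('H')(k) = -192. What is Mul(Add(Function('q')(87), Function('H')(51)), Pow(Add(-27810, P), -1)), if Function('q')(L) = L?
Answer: Rational(1937145, 513067867) ≈ 0.0037756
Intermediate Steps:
P = Rational(-1177, 18449) (P = Mul(1177, Rational(-1, 18449)) = Rational(-1177, 18449) ≈ -0.063797)
Mul(Add(Function('q')(87), Function('H')(51)), Pow(Add(-27810, P), -1)) = Mul(Add(87, -192), Pow(Add(-27810, Rational(-1177, 18449)), -1)) = Mul(-105, Pow(Rational(-513067867, 18449), -1)) = Mul(-105, Rational(-18449, 513067867)) = Rational(1937145, 513067867)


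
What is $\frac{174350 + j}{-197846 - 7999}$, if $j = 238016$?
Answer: $- \frac{412366}{205845} \approx -2.0033$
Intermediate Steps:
$\frac{174350 + j}{-197846 - 7999} = \frac{174350 + 238016}{-197846 - 7999} = \frac{412366}{-205845} = 412366 \left(- \frac{1}{205845}\right) = - \frac{412366}{205845}$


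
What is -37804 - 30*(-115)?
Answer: -34354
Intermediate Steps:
-37804 - 30*(-115) = -37804 + 3450 = -34354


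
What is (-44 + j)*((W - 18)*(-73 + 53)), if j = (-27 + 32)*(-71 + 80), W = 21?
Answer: -60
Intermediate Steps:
j = 45 (j = 5*9 = 45)
(-44 + j)*((W - 18)*(-73 + 53)) = (-44 + 45)*((21 - 18)*(-73 + 53)) = 1*(3*(-20)) = 1*(-60) = -60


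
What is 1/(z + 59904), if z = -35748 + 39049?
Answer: 1/63205 ≈ 1.5822e-5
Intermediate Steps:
z = 3301
1/(z + 59904) = 1/(3301 + 59904) = 1/63205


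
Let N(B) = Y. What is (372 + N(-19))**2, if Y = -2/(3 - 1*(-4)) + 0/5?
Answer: 6770404/49 ≈ 1.3817e+5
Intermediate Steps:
Y = -2/7 (Y = -2/(3 + 4) + 0*(1/5) = -2/7 + 0 = -2/7 ≈ -0.28571)
N(B) = -2/7
(372 + N(-19))**2 = (372 - 2/7)**2 = (2602/7)**2 = 6770404/49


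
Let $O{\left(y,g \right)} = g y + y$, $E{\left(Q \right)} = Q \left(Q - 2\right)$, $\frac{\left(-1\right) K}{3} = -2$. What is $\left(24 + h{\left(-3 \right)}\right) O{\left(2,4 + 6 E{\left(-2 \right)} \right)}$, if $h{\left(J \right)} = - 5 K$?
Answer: $-636$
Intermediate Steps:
$K = 6$ ($K = \left(-3\right) \left(-2\right) = 6$)
$h{\left(J \right)} = -30$ ($h{\left(J \right)} = \left(-5\right) 6 = -30$)
$E{\left(Q \right)} = Q \left(-2 + Q\right)$
$O{\left(y,g \right)} = y + g y$
$\left(24 + h{\left(-3 \right)}\right) O{\left(2,4 + 6 E{\left(-2 \right)} \right)} = \left(24 - 30\right) 2 \left(1 + \left(4 + 6 \left(- 2 \left(-2 - 2\right)\right)\right)\right) = - 6 \cdot 2 \left(1 + \left(4 + 6 \left(\left(-2\right) \left(-4\right)\right)\right)\right) = - 6 \cdot 2 \left(1 + \left(4 + 6 \cdot 8\right)\right) = - 6 \cdot 2 \left(1 + \left(4 + 48\right)\right) = - 6 \cdot 2 \left(1 + 52\right) = - 6 \cdot 2 \cdot 53 = \left(-6\right) 106 = -636$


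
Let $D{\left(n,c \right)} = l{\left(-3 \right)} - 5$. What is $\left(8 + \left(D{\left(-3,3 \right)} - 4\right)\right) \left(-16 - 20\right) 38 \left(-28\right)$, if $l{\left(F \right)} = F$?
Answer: $-153216$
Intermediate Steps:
$D{\left(n,c \right)} = -8$ ($D{\left(n,c \right)} = -3 - 5 = -8$)
$\left(8 + \left(D{\left(-3,3 \right)} - 4\right)\right) \left(-16 - 20\right) 38 \left(-28\right) = \left(8 - 12\right) \left(-16 - 20\right) 38 \left(-28\right) = \left(8 - 12\right) \left(-36\right) 38 \left(-28\right) = \left(-4\right) \left(-36\right) 38 \left(-28\right) = 144 \cdot 38 \left(-28\right) = 5472 \left(-28\right) = -153216$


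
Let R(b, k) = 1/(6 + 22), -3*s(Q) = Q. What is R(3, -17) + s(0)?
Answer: 1/28 ≈ 0.035714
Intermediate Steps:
s(Q) = -Q/3
R(b, k) = 1/28
R(3, -17) + s(0) = 1/28 - 1/3*0 = 1/28 + 0 = 1/28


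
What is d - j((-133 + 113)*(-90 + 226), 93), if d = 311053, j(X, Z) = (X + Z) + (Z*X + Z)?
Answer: 566547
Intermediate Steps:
j(X, Z) = X + 2*Z + X*Z (j(X, Z) = (X + Z) + (X*Z + Z) = (X + Z) + (Z + X*Z) = X + 2*Z + X*Z)
d - j((-133 + 113)*(-90 + 226), 93) = 311053 - ((-133 + 113)*(-90 + 226) + 2*93 + ((-133 + 113)*(-90 + 226))*93) = 311053 - (-20*136 + 186 - 20*136*93) = 311053 - (-2720 + 186 - 2720*93) = 311053 - (-2720 + 186 - 252960) = 311053 - 1*(-255494) = 311053 + 255494 = 566547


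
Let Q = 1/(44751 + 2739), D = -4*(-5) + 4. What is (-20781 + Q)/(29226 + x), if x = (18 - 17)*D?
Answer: -986889689/1389082500 ≈ -0.71046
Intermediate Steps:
D = 24 (D = 20 + 4 = 24)
Q = 1/47490 ≈ 2.1057e-5
x = 24 (x = (18 - 17)*24 = 1*24 = 24)
(-20781 + Q)/(29226 + x) = (-20781 + 1/47490)/(29226 + 24) = -986889689/47490/29250 = -986889689/47490*1/29250 = -986889689/1389082500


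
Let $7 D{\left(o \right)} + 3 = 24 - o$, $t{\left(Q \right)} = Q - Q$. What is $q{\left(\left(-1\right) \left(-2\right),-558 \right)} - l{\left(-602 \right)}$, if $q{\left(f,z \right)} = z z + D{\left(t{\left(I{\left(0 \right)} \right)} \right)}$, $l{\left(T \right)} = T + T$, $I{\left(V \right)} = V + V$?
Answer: $312571$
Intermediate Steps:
$I{\left(V \right)} = 2 V$
$t{\left(Q \right)} = 0$
$D{\left(o \right)} = 3 - \frac{o}{7}$ ($D{\left(o \right)} = - \frac{3}{7} + \frac{24 - o}{7} = - \frac{3}{7} - \left(- \frac{24}{7} + \frac{o}{7}\right) = 3 - \frac{o}{7}$)
$l{\left(T \right)} = 2 T$
$q{\left(f,z \right)} = 3 + z^{2}$ ($q{\left(f,z \right)} = z z + \left(3 - 0\right) = z^{2} + \left(3 + 0\right) = z^{2} + 3 = 3 + z^{2}$)
$q{\left(\left(-1\right) \left(-2\right),-558 \right)} - l{\left(-602 \right)} = \left(3 + \left(-558\right)^{2}\right) - 2 \left(-602\right) = \left(3 + 311364\right) - -1204 = 311367 + 1204 = 312571$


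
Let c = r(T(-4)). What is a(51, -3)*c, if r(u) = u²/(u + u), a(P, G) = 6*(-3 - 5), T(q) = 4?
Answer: -96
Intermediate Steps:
a(P, G) = -48 (a(P, G) = 6*(-8) = -48)
r(u) = u/2 (r(u) = u²/((2*u)) = (1/(2*u))*u² = u/2)
c = 2 (c = (½)*4 = 2)
a(51, -3)*c = -48*2 = -96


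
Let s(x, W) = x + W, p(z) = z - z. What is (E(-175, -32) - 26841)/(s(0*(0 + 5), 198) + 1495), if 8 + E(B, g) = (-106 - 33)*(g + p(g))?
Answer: -22401/1693 ≈ -13.232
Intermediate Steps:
p(z) = 0
E(B, g) = -8 - 139*g (E(B, g) = -8 + (-106 - 33)*(g + 0) = -8 - 139*g)
s(x, W) = W + x
(E(-175, -32) - 26841)/(s(0*(0 + 5), 198) + 1495) = ((-8 - 139*(-32)) - 26841)/((198 + 0*(0 + 5)) + 1495) = ((-8 + 4448) - 26841)/((198 + 0*5) + 1495) = (4440 - 26841)/((198 + 0) + 1495) = -22401/(198 + 1495) = -22401/1693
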